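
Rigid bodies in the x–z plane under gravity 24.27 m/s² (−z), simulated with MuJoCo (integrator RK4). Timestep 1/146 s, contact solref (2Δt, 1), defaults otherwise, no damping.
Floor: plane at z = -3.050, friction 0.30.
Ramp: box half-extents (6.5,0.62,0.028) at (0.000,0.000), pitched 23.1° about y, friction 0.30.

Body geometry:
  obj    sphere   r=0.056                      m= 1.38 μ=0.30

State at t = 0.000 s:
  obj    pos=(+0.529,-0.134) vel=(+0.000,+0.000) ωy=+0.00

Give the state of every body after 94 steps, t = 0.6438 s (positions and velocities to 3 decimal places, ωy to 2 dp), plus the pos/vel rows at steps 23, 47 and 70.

State at t = 0.6438 s:
  obj    pos=(+1.826,-0.687) vel=(+4.028,-1.718) ωy=+78.17

Key-timestep trajectory:
   step    t(s)  obj.x    obj.z    obj.vx   obj.vz 
     23  0.1575   +0.607  -0.167  +0.986  -0.420
     47  0.3219   +0.853  -0.273  +2.014  -0.859
     70  0.4795   +1.248  -0.441  +2.999  -1.279


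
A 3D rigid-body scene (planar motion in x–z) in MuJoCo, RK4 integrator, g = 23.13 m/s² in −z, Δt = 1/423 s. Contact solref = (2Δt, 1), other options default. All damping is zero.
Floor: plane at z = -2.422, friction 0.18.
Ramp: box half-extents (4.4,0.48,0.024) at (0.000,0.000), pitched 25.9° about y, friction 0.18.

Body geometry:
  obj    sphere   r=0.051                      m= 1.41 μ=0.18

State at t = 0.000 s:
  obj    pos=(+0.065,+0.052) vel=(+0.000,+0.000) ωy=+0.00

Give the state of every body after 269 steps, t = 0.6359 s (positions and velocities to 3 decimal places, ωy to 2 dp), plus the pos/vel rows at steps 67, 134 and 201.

State at t = 0.6359 s:
  obj    pos=(+1.378,-0.586) vel=(+4.129,-2.005) ωy=+89.97

Key-timestep trajectory:
   step    t(s)  obj.x    obj.z    obj.vx   obj.vz 
     67  0.1584   +0.146  +0.012  +1.029  -0.499
    134  0.3168   +0.391  -0.106  +2.057  -0.999
    201  0.4752   +0.798  -0.304  +3.085  -1.498


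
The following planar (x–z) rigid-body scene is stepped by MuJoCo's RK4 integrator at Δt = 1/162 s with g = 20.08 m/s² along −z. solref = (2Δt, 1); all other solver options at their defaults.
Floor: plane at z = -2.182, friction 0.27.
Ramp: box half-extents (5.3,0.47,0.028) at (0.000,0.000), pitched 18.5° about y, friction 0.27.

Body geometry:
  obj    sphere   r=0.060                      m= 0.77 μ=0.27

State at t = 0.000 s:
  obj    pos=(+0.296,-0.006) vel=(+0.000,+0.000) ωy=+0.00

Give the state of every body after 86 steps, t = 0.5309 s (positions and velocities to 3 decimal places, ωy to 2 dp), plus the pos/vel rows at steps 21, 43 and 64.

State at t = 0.5309 s:
  obj    pos=(+0.904,-0.210) vel=(+2.291,-0.767) ωy=+40.25

Key-timestep trajectory:
   step    t(s)  obj.x    obj.z    obj.vx   obj.vz 
     21  0.1296   +0.332  -0.018  +0.560  -0.187
     43  0.2654   +0.448  -0.057  +1.146  -0.383
     64  0.3951   +0.633  -0.119  +1.705  -0.571


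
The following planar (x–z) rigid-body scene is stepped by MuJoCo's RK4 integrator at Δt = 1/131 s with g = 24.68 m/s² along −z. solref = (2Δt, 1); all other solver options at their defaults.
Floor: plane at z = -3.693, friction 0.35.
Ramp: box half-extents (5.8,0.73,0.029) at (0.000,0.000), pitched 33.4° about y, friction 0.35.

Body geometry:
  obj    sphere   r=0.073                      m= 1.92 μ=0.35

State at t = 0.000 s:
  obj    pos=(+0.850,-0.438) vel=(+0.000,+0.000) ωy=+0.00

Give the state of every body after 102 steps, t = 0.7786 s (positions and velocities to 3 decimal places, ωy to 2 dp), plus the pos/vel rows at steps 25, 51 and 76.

State at t = 0.7786 s:
  obj    pos=(+3.306,-2.058) vel=(+6.308,-4.159) ωy=+103.47

Key-timestep trajectory:
   step    t(s)  obj.x    obj.z    obj.vx   obj.vz 
     25  0.1908   +0.998  -0.536  +1.547  -1.020
     51  0.3893   +1.464  -0.843  +3.154  -2.080
     76  0.5802   +2.214  -1.337  +4.700  -3.099


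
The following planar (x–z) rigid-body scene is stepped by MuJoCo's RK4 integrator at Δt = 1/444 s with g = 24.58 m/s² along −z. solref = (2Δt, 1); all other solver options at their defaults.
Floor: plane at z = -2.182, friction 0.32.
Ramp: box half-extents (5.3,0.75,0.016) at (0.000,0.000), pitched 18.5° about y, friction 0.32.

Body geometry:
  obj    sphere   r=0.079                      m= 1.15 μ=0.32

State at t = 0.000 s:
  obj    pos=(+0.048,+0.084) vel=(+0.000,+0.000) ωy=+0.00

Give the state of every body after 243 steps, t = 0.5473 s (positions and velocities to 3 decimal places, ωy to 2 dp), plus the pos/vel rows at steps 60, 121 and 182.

State at t = 0.5473 s:
  obj    pos=(+0.839,-0.181) vel=(+2.892,-0.967) ωy=+38.59

Key-timestep trajectory:
   step    t(s)  obj.x    obj.z    obj.vx   obj.vz 
     60  0.1351   +0.096  +0.068  +0.714  -0.239
    121  0.2725   +0.244  +0.018  +1.440  -0.482
    182  0.4099   +0.492  -0.064  +2.166  -0.725


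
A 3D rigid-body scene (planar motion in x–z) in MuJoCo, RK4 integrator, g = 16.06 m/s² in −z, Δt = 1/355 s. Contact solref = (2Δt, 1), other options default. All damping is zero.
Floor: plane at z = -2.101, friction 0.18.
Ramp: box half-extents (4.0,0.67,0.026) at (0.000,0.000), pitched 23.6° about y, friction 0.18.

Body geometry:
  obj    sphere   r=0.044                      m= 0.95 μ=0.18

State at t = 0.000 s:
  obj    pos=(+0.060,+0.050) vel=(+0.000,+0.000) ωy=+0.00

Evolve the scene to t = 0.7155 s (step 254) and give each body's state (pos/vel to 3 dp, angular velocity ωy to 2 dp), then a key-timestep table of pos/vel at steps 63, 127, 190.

State at t = 0.7155 s:
  obj    pos=(+1.137,-0.421) vel=(+3.011,-1.316) ωy=+74.67

Key-timestep trajectory:
   step    t(s)  obj.x    obj.z    obj.vx   obj.vz 
     63  0.1775   +0.126  +0.021  +0.747  -0.326
    127  0.3577   +0.329  -0.068  +1.506  -0.658
    190  0.5352   +0.663  -0.213  +2.253  -0.984


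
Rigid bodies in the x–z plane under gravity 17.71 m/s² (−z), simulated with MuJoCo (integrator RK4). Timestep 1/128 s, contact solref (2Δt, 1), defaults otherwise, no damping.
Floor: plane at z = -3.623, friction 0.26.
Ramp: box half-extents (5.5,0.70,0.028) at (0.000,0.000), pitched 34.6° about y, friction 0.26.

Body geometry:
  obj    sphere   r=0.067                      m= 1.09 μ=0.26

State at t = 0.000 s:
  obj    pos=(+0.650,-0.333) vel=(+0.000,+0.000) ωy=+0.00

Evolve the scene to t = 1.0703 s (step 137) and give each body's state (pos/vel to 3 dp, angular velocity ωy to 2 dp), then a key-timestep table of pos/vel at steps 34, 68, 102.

State at t = 1.0703 s:
  obj    pos=(+4.038,-2.670) vel=(+6.329,-4.366) ωy=+114.71

Key-timestep trajectory:
   step    t(s)  obj.x    obj.z    obj.vx   obj.vz 
     34  0.2656   +0.859  -0.477  +1.572  -1.084
     68  0.5312   +1.485  -0.909  +3.142  -2.168
    102  0.7969   +2.528  -1.629  +4.713  -3.251


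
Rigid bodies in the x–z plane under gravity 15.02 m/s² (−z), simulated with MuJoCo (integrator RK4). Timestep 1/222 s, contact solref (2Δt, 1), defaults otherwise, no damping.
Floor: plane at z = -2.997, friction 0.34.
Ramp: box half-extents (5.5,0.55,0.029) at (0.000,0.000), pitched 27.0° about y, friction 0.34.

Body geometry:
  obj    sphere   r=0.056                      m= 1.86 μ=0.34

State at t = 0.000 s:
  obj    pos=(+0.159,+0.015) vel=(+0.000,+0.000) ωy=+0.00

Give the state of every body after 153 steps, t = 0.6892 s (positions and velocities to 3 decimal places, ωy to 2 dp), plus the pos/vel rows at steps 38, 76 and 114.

State at t = 0.6892 s:
  obj    pos=(+1.190,-0.511) vel=(+2.991,-1.524) ωy=+59.93

Key-timestep trajectory:
   step    t(s)  obj.x    obj.z    obj.vx   obj.vz 
     38  0.1712   +0.222  -0.018  +0.743  -0.379
     76  0.3423   +0.413  -0.115  +1.486  -0.757
    114  0.5135   +0.731  -0.277  +2.229  -1.136


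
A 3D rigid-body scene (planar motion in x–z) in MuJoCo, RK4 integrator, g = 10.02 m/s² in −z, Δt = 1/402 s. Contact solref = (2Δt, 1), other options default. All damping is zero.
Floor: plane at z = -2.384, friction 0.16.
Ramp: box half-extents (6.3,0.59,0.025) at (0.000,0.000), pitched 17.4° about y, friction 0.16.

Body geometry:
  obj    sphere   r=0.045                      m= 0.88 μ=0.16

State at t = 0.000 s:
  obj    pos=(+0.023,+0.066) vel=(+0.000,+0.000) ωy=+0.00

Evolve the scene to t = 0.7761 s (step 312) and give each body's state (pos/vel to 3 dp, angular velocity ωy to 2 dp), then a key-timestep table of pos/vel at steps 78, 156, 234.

State at t = 0.7761 s:
  obj    pos=(+0.638,-0.127) vel=(+1.585,-0.497) ωy=+36.91

Key-timestep trajectory:
   step    t(s)  obj.x    obj.z    obj.vx   obj.vz 
     78  0.1940   +0.061  +0.054  +0.396  -0.124
    156  0.3881   +0.177  +0.018  +0.793  -0.248
    234  0.5821   +0.369  -0.042  +1.189  -0.373


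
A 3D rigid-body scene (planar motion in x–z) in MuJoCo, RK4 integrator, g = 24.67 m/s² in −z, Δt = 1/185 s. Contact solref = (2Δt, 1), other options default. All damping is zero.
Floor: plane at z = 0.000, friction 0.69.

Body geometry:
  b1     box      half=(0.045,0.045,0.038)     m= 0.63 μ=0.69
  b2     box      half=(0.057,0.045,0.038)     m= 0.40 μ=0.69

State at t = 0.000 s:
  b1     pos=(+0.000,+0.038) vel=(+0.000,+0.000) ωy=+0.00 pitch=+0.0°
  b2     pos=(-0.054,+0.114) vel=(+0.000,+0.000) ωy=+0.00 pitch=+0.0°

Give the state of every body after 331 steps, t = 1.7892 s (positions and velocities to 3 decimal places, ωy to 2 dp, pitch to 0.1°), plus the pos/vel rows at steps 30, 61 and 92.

State at t = 1.7892 s:
  b1     pos=(+0.000,+0.038) vel=(+0.000,+0.000) ωy=+0.00 pitch=+0.0°
  b2     pos=(-0.106,+0.057) vel=(+0.000,+0.000) ωy=+0.00 pitch=-90.0°

Key-timestep trajectory:
   step    t(s)  b1.x    b1.z    b1.vx   b1.vz   b2.x    b2.z    b2.vx   b2.vz 
     30  0.1622   +0.000  +0.038  +0.000  +0.000   -0.096  +0.061  -0.758  -0.583
     61  0.3297   +0.000  +0.038  +0.000  +0.000   -0.137  +0.068  +0.014  -0.002
     92  0.4973   +0.000  +0.038  +0.000  +0.000   -0.100  +0.059  +0.076  +0.107


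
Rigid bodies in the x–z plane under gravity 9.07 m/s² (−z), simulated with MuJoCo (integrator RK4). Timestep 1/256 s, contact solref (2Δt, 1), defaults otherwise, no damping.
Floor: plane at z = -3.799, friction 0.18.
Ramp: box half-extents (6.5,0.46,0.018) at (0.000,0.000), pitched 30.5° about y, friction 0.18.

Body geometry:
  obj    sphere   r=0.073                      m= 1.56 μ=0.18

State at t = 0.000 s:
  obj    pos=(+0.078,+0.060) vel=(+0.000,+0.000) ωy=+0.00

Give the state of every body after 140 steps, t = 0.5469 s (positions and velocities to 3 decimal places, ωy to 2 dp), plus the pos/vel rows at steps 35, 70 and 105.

State at t = 0.5469 s:
  obj    pos=(+0.502,-0.190) vel=(+1.550,-0.913) ωy=+24.62

Key-timestep trajectory:
   step    t(s)  obj.x    obj.z    obj.vx   obj.vz 
     35  0.1367   +0.104  +0.044  +0.388  -0.228
     70  0.2734   +0.184  -0.003  +0.775  -0.456
    105  0.4102   +0.316  -0.081  +1.162  -0.685


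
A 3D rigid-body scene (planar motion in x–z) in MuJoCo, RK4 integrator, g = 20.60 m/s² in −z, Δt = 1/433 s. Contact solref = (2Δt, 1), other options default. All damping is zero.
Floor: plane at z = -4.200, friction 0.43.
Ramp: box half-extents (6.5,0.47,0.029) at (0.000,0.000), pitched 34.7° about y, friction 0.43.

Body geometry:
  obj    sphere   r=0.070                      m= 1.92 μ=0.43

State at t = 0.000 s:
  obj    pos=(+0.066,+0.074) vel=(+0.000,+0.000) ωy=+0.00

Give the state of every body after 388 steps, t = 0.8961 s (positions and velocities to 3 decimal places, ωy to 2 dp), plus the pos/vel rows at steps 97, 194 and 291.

State at t = 0.8961 s:
  obj    pos=(+2.831,-1.840) vel=(+6.171,-4.273) ωy=+107.22

Key-timestep trajectory:
   step    t(s)  obj.x    obj.z    obj.vx   obj.vz 
     97  0.2240   +0.239  -0.045  +1.543  -1.068
    194  0.4480   +0.758  -0.404  +3.086  -2.137
    291  0.6721   +1.622  -1.002  +4.628  -3.205


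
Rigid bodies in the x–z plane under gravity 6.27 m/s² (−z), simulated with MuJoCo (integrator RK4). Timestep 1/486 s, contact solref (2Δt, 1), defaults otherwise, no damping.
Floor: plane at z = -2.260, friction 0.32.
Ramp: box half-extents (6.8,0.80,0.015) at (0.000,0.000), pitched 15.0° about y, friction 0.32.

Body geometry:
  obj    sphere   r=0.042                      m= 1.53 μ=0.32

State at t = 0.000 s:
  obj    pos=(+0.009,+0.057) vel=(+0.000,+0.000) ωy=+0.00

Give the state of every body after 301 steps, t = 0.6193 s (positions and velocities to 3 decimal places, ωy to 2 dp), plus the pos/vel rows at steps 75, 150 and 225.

State at t = 0.6193 s:
  obj    pos=(+0.224,-0.001) vel=(+0.693,-0.186) ωy=+17.09

Key-timestep trajectory:
   step    t(s)  obj.x    obj.z    obj.vx   obj.vz 
     75  0.1543   +0.022  +0.053  +0.173  -0.046
    150  0.3086   +0.062  +0.042  +0.346  -0.093
    225  0.4630   +0.129  +0.024  +0.518  -0.139


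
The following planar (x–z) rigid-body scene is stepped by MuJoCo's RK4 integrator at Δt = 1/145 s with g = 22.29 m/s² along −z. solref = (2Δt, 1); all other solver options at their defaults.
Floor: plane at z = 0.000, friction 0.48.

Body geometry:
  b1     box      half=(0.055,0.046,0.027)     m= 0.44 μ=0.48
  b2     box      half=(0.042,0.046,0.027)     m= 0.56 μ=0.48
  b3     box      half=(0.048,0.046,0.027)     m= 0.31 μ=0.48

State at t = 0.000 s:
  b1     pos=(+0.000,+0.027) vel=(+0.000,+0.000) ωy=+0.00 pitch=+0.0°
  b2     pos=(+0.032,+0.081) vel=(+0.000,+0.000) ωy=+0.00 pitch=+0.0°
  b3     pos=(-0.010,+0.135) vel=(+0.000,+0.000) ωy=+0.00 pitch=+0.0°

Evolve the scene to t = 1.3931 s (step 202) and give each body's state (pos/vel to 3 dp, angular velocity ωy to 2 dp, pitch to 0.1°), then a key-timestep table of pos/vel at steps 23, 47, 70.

State at t = 1.3931 s:
  b1     pos=(+0.000,+0.027) vel=(+0.000,+0.000) ωy=+0.00 pitch=+0.0°
  b2     pos=(+0.032,+0.081) vel=(+0.000,+0.000) ωy=+0.00 pitch=+0.0°
  b3     pos=(-0.127,+0.027) vel=(+0.000,+0.000) ωy=+0.00 pitch=+180.0°

Key-timestep trajectory:
   step    t(s)  b1.x    b1.z    b1.vx   b1.vz   b2.x    b2.z    b2.vx   b2.vz   b3.x    b3.z    b3.vx   b3.vz 
     23  0.1586   +0.000  +0.027  +0.000  +0.000   +0.032  +0.081  +0.000  +0.000   -0.011  +0.135  -0.010  +0.000
     47  0.3241   +0.000  +0.027  +0.000  +0.000   +0.032  +0.081  +0.001  +0.000   -0.022  +0.132  -0.207  -0.083
     70  0.4828   +0.000  +0.027  +0.000  +0.000   +0.032  +0.081  +0.000  +0.000   -0.101  +0.075  -0.700  -0.982


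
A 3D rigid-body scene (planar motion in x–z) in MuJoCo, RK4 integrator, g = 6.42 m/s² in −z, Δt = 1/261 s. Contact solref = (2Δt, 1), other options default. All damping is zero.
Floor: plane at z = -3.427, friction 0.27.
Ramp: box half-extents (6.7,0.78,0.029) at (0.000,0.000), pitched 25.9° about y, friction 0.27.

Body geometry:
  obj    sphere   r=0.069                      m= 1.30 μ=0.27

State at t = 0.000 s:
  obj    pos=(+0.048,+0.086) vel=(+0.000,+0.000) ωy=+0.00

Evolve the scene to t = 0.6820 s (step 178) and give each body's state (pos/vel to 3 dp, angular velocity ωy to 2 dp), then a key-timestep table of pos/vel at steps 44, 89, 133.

State at t = 0.6820 s:
  obj    pos=(+0.467,-0.118) vel=(+1.229,-0.597) ωy=+19.79

Key-timestep trajectory:
   step    t(s)  obj.x    obj.z    obj.vx   obj.vz 
     44  0.1686   +0.074  +0.073  +0.304  -0.148
     89  0.3410   +0.153  +0.035  +0.614  -0.298
    133  0.5096   +0.282  -0.028  +0.918  -0.446


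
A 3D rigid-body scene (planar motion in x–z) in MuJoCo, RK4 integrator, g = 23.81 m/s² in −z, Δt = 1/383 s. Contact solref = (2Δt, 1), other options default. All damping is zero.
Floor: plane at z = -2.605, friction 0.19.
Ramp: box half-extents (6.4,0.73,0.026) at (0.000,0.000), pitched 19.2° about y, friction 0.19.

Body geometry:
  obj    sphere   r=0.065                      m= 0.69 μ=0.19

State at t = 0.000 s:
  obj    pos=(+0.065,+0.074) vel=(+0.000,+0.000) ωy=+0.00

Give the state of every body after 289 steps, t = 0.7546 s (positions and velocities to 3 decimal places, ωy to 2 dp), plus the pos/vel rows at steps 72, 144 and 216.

State at t = 0.7546 s:
  obj    pos=(+1.569,-0.450) vel=(+3.986,-1.388) ωy=+64.92

Key-timestep trajectory:
   step    t(s)  obj.x    obj.z    obj.vx   obj.vz 
     72  0.1880   +0.158  +0.041  +0.993  -0.346
    144  0.3760   +0.438  -0.056  +1.986  -0.692
    216  0.5640   +0.905  -0.219  +2.979  -1.037


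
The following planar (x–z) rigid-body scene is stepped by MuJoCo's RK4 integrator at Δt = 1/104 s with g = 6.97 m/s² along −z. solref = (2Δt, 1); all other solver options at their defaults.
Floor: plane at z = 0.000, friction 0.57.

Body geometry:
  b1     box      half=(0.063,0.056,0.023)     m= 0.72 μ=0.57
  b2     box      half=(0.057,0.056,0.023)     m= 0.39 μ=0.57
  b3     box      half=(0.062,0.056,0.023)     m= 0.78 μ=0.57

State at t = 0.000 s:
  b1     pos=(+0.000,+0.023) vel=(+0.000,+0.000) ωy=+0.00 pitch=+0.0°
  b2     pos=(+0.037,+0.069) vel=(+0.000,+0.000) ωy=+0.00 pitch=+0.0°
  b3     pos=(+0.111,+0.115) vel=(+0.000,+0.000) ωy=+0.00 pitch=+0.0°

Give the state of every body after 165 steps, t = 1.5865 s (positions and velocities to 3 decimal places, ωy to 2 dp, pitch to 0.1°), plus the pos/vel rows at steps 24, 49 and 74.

State at t = 1.5865 s:
  b1     pos=(+0.000,+0.023) vel=(+0.000,+0.000) ωy=+0.00 pitch=+0.0°
  b2     pos=(+0.047,+0.069) vel=(+0.000,+0.000) ωy=+0.00 pitch=+0.0°
  b3     pos=(+0.264,+0.023) vel=(+0.000,+0.000) ωy=+0.00 pitch=+180.0°

Key-timestep trajectory:
   step    t(s)  b1.x    b1.z    b1.vx   b1.vz   b2.x    b2.z    b2.vx   b2.vz   b3.x    b3.z    b3.vx   b3.vz 
     24  0.2308   +0.000  +0.023  +0.000  +0.000   +0.049  +0.077  +0.070  +0.007   +0.147  +0.059  +0.223  -0.083
     49  0.4712   +0.000  +0.023  +0.000  +0.000   +0.047  +0.069  +0.012  +0.008   +0.194  +0.066  +0.116  +0.007
     74  0.7115   +0.000  +0.023  +0.000  +0.000   +0.047  +0.069  +0.000  +0.000   +0.237  +0.053  +0.320  -0.220


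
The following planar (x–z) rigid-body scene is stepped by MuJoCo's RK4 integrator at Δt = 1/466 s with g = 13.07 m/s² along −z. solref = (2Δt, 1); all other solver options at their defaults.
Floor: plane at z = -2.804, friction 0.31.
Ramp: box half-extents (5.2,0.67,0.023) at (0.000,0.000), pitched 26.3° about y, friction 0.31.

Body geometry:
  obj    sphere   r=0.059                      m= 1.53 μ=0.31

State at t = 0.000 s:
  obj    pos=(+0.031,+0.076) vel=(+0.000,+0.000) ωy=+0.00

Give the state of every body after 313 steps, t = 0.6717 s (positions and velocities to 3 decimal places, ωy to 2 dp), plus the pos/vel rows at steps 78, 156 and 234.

State at t = 0.6717 s:
  obj    pos=(+0.868,-0.337) vel=(+2.491,-1.231) ωy=+47.08

Key-timestep trajectory:
   step    t(s)  obj.x    obj.z    obj.vx   obj.vz 
     78  0.1674   +0.083  +0.050  +0.621  -0.307
    156  0.3348   +0.239  -0.027  +1.241  -0.614
    234  0.5021   +0.499  -0.155  +1.862  -0.920


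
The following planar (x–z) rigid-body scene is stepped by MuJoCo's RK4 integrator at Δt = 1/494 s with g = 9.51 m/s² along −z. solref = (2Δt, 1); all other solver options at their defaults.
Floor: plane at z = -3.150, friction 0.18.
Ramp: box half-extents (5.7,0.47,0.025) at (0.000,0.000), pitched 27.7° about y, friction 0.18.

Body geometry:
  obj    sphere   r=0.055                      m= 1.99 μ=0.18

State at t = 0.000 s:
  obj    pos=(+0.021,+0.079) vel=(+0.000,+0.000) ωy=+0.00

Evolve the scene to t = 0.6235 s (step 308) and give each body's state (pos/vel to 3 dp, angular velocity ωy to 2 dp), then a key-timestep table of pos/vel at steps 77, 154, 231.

State at t = 0.6235 s:
  obj    pos=(+0.565,-0.206) vel=(+1.743,-0.915) ωy=+35.79

Key-timestep trajectory:
   step    t(s)  obj.x    obj.z    obj.vx   obj.vz 
     77  0.1559   +0.055  +0.061  +0.436  -0.229
    154  0.3117   +0.157  +0.008  +0.872  -0.458
    231  0.4676   +0.327  -0.081  +1.307  -0.686


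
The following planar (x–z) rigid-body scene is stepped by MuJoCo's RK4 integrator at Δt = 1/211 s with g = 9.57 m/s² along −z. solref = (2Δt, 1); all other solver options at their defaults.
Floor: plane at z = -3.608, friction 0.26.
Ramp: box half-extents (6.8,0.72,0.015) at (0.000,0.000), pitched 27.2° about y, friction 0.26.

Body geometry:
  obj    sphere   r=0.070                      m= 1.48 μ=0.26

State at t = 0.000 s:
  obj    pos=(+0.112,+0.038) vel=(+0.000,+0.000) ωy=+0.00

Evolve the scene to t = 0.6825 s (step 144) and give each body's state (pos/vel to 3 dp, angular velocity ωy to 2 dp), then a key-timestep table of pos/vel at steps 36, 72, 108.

State at t = 0.6825 s:
  obj    pos=(+0.759,-0.295) vel=(+1.897,-0.975) ωy=+30.46

Key-timestep trajectory:
   step    t(s)  obj.x    obj.z    obj.vx   obj.vz 
     36  0.1706   +0.152  +0.017  +0.474  -0.244
     72  0.3412   +0.274  -0.045  +0.949  -0.487
    108  0.5118   +0.476  -0.149  +1.423  -0.731


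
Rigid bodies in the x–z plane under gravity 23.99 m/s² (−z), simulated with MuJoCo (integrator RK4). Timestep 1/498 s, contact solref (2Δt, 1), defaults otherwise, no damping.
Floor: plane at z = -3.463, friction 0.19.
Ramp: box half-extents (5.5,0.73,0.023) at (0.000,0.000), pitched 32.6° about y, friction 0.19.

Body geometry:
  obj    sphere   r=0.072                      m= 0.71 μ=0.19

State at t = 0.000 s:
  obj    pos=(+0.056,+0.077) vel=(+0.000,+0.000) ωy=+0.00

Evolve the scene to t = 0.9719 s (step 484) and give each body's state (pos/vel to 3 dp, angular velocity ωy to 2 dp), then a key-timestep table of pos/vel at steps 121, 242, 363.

State at t = 0.9719 s:
  obj    pos=(+3.730,-2.272) vel=(+7.559,-4.834) ωy=+124.60

Key-timestep trajectory:
   step    t(s)  obj.x    obj.z    obj.vx   obj.vz 
    121  0.2430   +0.286  -0.070  +1.890  -1.209
    242  0.4859   +0.974  -0.510  +3.780  -2.417
    363  0.7289   +2.122  -1.245  +5.670  -3.626


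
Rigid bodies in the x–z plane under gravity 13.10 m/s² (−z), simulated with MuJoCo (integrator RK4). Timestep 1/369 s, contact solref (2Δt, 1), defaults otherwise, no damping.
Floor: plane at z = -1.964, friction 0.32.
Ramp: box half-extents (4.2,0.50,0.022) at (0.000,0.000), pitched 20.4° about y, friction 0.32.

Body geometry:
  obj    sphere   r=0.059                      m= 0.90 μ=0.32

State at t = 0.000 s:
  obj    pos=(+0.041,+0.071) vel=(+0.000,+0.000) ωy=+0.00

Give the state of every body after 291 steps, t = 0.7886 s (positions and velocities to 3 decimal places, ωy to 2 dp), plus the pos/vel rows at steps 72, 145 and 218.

State at t = 0.7886 s:
  obj    pos=(+0.992,-0.282) vel=(+2.411,-0.897) ωy=+43.59

Key-timestep trajectory:
   step    t(s)  obj.x    obj.z    obj.vx   obj.vz 
     72  0.1951   +0.099  +0.049  +0.597  -0.222
    145  0.3930   +0.277  -0.017  +1.201  -0.447
    218  0.5908   +0.575  -0.127  +1.806  -0.672


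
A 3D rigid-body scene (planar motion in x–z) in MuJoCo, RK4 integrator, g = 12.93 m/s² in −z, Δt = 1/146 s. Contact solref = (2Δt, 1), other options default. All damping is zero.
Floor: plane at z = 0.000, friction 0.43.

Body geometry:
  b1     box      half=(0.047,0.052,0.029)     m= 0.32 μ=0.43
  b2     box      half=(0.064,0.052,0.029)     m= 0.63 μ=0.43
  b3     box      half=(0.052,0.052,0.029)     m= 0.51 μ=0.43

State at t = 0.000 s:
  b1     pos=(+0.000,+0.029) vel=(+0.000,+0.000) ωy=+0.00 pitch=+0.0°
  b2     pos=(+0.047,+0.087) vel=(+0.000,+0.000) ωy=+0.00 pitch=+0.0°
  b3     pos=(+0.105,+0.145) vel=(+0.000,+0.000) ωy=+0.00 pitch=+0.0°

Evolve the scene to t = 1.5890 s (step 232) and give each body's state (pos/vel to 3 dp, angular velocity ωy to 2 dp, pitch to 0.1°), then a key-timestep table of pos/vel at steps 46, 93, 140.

State at t = 1.5890 s:
  b1     pos=(+0.000,+0.029) vel=(+0.000,+0.000) ωy=+0.00 pitch=+0.0°
  b2     pos=(+0.110,+0.064) vel=(+0.000,+0.000) ωy=+0.00 pitch=+90.0°
  b3     pos=(+0.199,+0.052) vel=(+0.000,+0.000) ωy=+0.00 pitch=+90.0°

Key-timestep trajectory:
   step    t(s)  b1.x    b1.z    b1.vx   b1.vz   b2.x    b2.z    b2.vx   b2.vz   b3.x    b3.z    b3.vx   b3.vz 
     46  0.3151   +0.000  +0.029  +0.000  +0.000   +0.121  +0.067  +0.240  +0.107   +0.205  +0.052  +0.221  +0.148
     93  0.6370   +0.000  +0.029  +0.000  +0.000   +0.118  +0.067  -0.297  -0.088   +0.199  +0.052  +0.058  -0.006
    140  0.9589   +0.000  +0.029  +0.000  +0.000   +0.116  +0.066  -0.052  -0.017   +0.199  +0.052  +0.000  +0.000


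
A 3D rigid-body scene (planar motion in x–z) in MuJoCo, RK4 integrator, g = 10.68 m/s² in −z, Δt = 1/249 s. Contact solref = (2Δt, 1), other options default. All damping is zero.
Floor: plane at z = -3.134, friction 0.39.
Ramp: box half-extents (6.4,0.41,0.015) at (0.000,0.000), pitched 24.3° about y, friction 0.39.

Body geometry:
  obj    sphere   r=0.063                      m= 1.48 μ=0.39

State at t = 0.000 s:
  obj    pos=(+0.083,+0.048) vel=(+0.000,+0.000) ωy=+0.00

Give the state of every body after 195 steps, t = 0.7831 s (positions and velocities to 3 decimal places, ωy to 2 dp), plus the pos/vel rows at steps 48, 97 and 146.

State at t = 0.7831 s:
  obj    pos=(+0.960,-0.348) vel=(+2.241,-1.012) ωy=+39.02

Key-timestep trajectory:
   step    t(s)  obj.x    obj.z    obj.vx   obj.vz 
     48  0.1928   +0.136  +0.024  +0.552  -0.249
     97  0.3896   +0.300  -0.050  +1.115  -0.503
    146  0.5863   +0.575  -0.174  +1.678  -0.758


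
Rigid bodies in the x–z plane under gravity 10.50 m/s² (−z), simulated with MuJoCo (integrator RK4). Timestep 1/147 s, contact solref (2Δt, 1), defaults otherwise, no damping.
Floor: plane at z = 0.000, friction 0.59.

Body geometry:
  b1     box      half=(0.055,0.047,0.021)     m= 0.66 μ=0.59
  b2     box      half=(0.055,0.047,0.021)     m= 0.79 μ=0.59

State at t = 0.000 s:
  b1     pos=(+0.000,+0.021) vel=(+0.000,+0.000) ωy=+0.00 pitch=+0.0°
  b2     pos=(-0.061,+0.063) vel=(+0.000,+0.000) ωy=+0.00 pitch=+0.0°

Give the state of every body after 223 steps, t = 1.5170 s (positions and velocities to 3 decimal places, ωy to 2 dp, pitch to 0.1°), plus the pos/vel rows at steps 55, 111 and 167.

State at t = 1.5170 s:
  b1     pos=(+0.001,+0.021) vel=(+0.001,+0.000) ωy=+0.00 pitch=+0.0°
  b2     pos=(-0.073,+0.053) vel=(+0.000,-0.001) ωy=+0.02 pitch=-42.9°

Key-timestep trajectory:
   step    t(s)  b1.x    b1.z    b1.vx   b1.vz   b2.x    b2.z    b2.vx   b2.vz 
     55  0.3741   +0.000  +0.021  +0.001  +0.000   -0.073  +0.053  -0.003  +0.003
    111  0.7551   +0.000  +0.021  +0.001  +0.000   -0.073  +0.053  +0.000  -0.001
    167  1.1361   +0.001  +0.021  +0.001  +0.000   -0.073  +0.053  +0.000  -0.001


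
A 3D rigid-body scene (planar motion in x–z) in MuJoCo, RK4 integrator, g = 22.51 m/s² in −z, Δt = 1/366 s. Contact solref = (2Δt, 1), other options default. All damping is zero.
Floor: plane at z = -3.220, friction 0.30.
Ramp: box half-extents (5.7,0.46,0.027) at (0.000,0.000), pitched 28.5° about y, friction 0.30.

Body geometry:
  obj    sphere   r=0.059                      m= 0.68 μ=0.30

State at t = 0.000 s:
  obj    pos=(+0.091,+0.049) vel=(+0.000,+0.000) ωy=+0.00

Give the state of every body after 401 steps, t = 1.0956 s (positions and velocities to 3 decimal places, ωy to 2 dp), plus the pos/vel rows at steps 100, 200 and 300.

State at t = 1.0956 s:
  obj    pos=(+4.138,-2.149) vel=(+7.387,-4.011) ωy=+142.46

Key-timestep trajectory:
   step    t(s)  obj.x    obj.z    obj.vx   obj.vz 
    100  0.2732   +0.343  -0.088  +1.842  -1.000
    200  0.5464   +1.098  -0.498  +3.684  -2.000
    300  0.8197   +2.356  -1.181  +5.527  -3.001


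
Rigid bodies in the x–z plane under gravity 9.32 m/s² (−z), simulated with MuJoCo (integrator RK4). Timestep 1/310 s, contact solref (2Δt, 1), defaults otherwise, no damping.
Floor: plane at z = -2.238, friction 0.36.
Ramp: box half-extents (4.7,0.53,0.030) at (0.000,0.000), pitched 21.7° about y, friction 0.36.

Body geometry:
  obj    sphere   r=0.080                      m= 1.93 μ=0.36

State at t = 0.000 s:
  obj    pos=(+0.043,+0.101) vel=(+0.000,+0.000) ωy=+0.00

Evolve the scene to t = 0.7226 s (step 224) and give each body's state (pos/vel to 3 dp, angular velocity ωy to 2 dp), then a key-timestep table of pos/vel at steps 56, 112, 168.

State at t = 0.7226 s:
  obj    pos=(+0.640,-0.136) vel=(+1.653,-0.658) ωy=+22.23

Key-timestep trajectory:
   step    t(s)  obj.x    obj.z    obj.vx   obj.vz 
     56  0.1806   +0.080  +0.086  +0.413  -0.164
    112  0.3613   +0.192  +0.042  +0.826  -0.329
    168  0.5419   +0.379  -0.032  +1.239  -0.493


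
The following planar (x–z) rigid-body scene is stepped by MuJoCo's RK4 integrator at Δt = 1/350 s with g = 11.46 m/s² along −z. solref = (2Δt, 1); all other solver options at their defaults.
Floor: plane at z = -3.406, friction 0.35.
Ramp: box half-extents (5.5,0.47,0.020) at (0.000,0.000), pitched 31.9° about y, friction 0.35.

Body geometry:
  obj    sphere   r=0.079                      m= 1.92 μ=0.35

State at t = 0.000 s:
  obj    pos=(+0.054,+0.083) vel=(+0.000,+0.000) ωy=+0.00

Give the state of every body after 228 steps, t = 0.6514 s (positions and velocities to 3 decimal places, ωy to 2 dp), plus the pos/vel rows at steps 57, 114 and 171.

State at t = 0.6514 s:
  obj    pos=(+0.833,-0.402) vel=(+2.392,-1.489) ωy=+35.66

Key-timestep trajectory:
   step    t(s)  obj.x    obj.z    obj.vx   obj.vz 
     57  0.1629   +0.103  +0.053  +0.598  -0.372
    114  0.3257   +0.249  -0.038  +1.196  -0.745
    171  0.4886   +0.492  -0.190  +1.794  -1.117


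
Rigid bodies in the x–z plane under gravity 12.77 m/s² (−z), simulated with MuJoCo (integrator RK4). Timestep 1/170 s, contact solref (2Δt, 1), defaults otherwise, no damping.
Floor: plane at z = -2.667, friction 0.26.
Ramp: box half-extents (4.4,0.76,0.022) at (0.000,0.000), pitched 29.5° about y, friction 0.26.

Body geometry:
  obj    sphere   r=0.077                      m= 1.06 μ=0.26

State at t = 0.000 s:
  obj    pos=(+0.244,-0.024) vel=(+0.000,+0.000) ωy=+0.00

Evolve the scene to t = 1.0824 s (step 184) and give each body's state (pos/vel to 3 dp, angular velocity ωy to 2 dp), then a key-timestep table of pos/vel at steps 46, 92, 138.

State at t = 1.0824 s:
  obj    pos=(+2.534,-1.320) vel=(+4.231,-2.394) ωy=+63.12

Key-timestep trajectory:
   step    t(s)  obj.x    obj.z    obj.vx   obj.vz 
     46  0.2706   +0.387  -0.105  +1.058  -0.599
     92  0.5412   +0.817  -0.348  +2.116  -1.197
    138  0.8118   +1.532  -0.753  +3.174  -1.796


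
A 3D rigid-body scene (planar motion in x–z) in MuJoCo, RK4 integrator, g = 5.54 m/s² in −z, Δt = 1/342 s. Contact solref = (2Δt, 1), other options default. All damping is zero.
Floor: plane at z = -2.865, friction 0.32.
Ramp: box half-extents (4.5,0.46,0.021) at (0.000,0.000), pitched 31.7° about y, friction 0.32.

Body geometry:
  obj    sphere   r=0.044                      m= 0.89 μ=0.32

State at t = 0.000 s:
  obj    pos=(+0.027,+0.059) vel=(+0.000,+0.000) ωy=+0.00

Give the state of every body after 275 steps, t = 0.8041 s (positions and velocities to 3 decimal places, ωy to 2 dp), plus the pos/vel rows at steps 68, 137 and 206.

State at t = 0.8041 s:
  obj    pos=(+0.599,-0.294) vel=(+1.423,-0.879) ωy=+37.99

Key-timestep trajectory:
   step    t(s)  obj.x    obj.z    obj.vx   obj.vz 
     68  0.1988   +0.062  +0.038  +0.352  -0.217
    137  0.4006   +0.169  -0.028  +0.709  -0.438
    206  0.6023   +0.348  -0.139  +1.066  -0.658


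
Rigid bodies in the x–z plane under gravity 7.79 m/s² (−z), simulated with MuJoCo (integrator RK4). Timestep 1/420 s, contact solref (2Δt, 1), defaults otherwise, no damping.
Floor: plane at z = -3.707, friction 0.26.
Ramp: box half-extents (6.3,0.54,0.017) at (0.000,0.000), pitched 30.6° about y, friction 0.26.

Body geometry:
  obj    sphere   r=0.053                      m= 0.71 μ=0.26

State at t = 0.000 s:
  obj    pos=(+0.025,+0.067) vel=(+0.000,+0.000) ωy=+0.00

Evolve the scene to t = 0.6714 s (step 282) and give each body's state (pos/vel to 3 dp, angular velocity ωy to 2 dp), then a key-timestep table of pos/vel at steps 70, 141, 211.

State at t = 0.6714 s:
  obj    pos=(+0.574,-0.258) vel=(+1.637,-0.968) ωy=+35.88

Key-timestep trajectory:
   step    t(s)  obj.x    obj.z    obj.vx   obj.vz 
     70  0.1667   +0.059  +0.047  +0.406  -0.240
    141  0.3357   +0.162  -0.015  +0.819  -0.484
    211  0.5024   +0.333  -0.115  +1.225  -0.724


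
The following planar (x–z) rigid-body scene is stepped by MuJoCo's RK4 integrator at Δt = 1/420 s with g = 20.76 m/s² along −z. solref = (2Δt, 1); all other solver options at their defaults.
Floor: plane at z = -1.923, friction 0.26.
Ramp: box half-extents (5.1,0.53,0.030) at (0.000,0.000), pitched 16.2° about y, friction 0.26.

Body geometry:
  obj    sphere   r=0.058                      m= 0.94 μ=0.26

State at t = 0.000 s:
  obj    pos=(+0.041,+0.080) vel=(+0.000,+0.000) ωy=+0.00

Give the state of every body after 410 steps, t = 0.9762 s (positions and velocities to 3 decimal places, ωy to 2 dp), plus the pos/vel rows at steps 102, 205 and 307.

State at t = 0.9762 s:
  obj    pos=(+1.934,-0.470) vel=(+3.878,-1.127) ωy=+69.62

Key-timestep trajectory:
   step    t(s)  obj.x    obj.z    obj.vx   obj.vz 
    102  0.2429   +0.158  +0.046  +0.965  -0.280
    205  0.4881   +0.514  -0.058  +1.939  -0.563
    307  0.7310   +1.102  -0.229  +2.904  -0.844


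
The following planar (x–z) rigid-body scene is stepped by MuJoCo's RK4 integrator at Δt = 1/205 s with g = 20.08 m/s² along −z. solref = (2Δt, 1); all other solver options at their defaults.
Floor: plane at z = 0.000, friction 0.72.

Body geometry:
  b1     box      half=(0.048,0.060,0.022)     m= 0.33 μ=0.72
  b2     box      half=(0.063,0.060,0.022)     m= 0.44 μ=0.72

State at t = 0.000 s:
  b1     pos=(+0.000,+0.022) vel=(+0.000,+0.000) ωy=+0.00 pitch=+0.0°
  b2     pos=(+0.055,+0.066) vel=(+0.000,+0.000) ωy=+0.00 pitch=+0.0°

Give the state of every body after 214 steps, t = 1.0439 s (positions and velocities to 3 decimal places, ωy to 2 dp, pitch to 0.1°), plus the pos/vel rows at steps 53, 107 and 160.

State at t = 1.0439 s:
  b1     pos=(-0.001,+0.022) vel=(-0.001,+0.000) ωy=+0.00 pitch=+0.0°
  b2     pos=(+0.067,+0.056) vel=(+0.000,-0.001) ωy=-0.03 pitch=+38.3°

Key-timestep trajectory:
   step    t(s)  b1.x    b1.z    b1.vx   b1.vz   b2.x    b2.z    b2.vx   b2.vz 
     53  0.2585   +0.000  +0.022  -0.001  +0.000   +0.066  +0.057  -0.001  +0.001
    107  0.5220   +0.000  +0.022  -0.001  +0.000   +0.067  +0.057  +0.000  -0.001
    160  0.7805   -0.001  +0.022  -0.001  +0.000   +0.067  +0.057  +0.000  -0.001


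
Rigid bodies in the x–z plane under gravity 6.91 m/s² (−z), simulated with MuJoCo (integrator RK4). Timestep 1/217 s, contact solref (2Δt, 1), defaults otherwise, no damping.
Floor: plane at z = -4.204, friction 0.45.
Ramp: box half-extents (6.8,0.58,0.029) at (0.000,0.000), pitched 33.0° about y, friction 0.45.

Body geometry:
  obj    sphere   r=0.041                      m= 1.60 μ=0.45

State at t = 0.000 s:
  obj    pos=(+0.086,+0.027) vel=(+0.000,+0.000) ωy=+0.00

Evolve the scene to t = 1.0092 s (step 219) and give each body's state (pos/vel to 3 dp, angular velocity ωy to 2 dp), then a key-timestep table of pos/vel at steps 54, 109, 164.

State at t = 1.0092 s:
  obj    pos=(+1.234,-0.718) vel=(+2.275,-1.478) ωy=+66.16

Key-timestep trajectory:
   step    t(s)  obj.x    obj.z    obj.vx   obj.vz 
     54  0.2488   +0.156  -0.018  +0.561  -0.364
    109  0.5023   +0.371  -0.157  +1.132  -0.735
    164  0.7558   +0.730  -0.391  +1.704  -1.106


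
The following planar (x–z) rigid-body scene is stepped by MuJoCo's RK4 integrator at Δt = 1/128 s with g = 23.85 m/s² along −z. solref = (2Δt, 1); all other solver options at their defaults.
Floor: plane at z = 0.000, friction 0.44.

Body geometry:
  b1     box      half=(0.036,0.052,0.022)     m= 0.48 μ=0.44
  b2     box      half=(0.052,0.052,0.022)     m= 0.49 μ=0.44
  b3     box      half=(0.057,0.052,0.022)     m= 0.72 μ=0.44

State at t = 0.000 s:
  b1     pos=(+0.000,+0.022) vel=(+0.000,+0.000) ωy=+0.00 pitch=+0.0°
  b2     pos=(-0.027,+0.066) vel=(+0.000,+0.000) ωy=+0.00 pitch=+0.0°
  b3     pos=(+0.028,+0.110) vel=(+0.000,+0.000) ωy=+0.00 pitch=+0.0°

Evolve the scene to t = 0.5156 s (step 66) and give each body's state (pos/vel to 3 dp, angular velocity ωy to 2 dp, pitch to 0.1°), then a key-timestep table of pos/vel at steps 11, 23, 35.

State at t = 0.5156 s:
  b1     pos=(+0.000,+0.022) vel=(+0.000,+0.000) ωy=+0.00 pitch=+0.0°
  b2     pos=(-0.028,+0.066) vel=(+0.000,+0.000) ωy=+0.00 pitch=-0.1°
  b3     pos=(+0.058,+0.057) vel=(+0.000,+0.000) ωy=+0.00 pitch=+90.0°

Key-timestep trajectory:
   step    t(s)  b1.x    b1.z    b1.vx   b1.vz   b2.x    b2.z    b2.vx   b2.vz   b3.x    b3.z    b3.vx   b3.vz 
     11  0.0859   +0.000  +0.022  -0.001  +0.002   -0.027  +0.066  -0.002  +0.005   +0.032  +0.109  +0.105  -0.021
     23  0.1797   +0.000  +0.022  +0.000  +0.000   -0.027  +0.066  -0.001  +0.001   +0.052  +0.083  +0.311  -0.935
     35  0.2734   +0.000  +0.022  -0.003  +0.004   -0.027  +0.066  -0.010  +0.001   +0.058  +0.056  -0.021  +0.049


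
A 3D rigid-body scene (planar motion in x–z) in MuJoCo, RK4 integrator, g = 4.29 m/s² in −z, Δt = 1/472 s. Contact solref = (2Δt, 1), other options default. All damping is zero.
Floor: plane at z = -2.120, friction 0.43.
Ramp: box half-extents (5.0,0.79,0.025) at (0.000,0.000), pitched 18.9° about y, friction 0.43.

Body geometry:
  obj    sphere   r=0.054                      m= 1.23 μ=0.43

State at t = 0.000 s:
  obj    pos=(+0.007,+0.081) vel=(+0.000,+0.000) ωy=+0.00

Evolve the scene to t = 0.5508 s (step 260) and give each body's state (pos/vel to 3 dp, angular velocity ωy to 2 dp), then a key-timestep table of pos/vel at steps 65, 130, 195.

State at t = 0.5508 s:
  obj    pos=(+0.150,+0.032) vel=(+0.517,-0.177) ωy=+10.12

Key-timestep trajectory:
   step    t(s)  obj.x    obj.z    obj.vx   obj.vz 
     65  0.1377   +0.016  +0.078  +0.129  -0.044
    130  0.2754   +0.043  +0.069  +0.259  -0.089
    195  0.4131   +0.087  +0.054  +0.388  -0.133


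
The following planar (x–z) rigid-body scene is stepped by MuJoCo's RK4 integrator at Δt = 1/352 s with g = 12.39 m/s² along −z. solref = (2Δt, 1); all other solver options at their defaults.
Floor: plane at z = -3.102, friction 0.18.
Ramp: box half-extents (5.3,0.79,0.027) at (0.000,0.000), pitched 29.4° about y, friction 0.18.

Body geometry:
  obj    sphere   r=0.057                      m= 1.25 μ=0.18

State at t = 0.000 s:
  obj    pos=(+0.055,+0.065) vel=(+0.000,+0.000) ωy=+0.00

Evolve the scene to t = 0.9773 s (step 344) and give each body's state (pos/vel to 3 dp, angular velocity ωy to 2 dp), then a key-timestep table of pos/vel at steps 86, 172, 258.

State at t = 0.9773 s:
  obj    pos=(+1.863,-0.953) vel=(+3.699,-2.084) ωy=+74.47

Key-timestep trajectory:
   step    t(s)  obj.x    obj.z    obj.vx   obj.vz 
     86  0.2443   +0.168  +0.002  +0.925  -0.521
    172  0.4886   +0.507  -0.189  +1.850  -1.042
    258  0.7330   +1.072  -0.508  +2.774  -1.563


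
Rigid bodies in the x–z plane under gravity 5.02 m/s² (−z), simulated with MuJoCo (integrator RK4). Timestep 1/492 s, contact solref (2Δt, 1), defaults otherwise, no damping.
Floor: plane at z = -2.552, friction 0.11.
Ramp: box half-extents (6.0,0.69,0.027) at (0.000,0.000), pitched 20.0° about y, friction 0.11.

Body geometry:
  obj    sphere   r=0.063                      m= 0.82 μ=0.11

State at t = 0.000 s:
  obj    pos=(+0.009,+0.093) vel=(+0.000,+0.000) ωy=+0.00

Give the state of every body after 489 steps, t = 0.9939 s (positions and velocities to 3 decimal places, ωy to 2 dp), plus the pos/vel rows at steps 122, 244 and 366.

State at t = 0.9939 s:
  obj    pos=(+0.578,-0.115) vel=(+1.145,-0.417) ωy=+19.35

Key-timestep trajectory:
   step    t(s)  obj.x    obj.z    obj.vx   obj.vz 
    122  0.2480   +0.044  +0.080  +0.286  -0.104
    244  0.4959   +0.151  +0.041  +0.572  -0.208
    366  0.7439   +0.328  -0.024  +0.857  -0.312


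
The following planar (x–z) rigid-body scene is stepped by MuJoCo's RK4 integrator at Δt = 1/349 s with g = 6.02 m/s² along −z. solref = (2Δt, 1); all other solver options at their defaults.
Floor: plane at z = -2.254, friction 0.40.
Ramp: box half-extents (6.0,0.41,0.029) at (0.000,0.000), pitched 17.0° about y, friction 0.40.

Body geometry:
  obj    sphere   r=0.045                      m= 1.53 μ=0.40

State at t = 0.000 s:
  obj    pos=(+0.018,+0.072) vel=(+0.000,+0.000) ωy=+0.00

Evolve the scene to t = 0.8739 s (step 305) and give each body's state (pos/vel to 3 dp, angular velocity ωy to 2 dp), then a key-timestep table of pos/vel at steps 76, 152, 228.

State at t = 0.8739 s:
  obj    pos=(+0.477,-0.068) vel=(+1.051,-0.321) ωy=+24.41

Key-timestep trajectory:
   step    t(s)  obj.x    obj.z    obj.vx   obj.vz 
     76  0.2178   +0.046  +0.063  +0.262  -0.080
    152  0.4355   +0.132  +0.037  +0.524  -0.160
    228  0.6533   +0.275  -0.007  +0.785  -0.240
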